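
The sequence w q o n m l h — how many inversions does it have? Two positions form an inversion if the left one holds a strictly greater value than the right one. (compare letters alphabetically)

21

Element-by-element contributions:
w → q, o, n, m, l, h → 6
q → o, n, m, l, h → 5
o → n, m, l, h → 4
n → m, l, h → 3
m → l, h → 2
l → h → 1
h → none → 0
Sum: 6 + 5 + 4 + 3 + 2 + 1 + 0 = 21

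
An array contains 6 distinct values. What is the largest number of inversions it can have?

A reversed (strictly descending) arrangement makes every pair an inversion, giving C(6, 2) inversions.
C(6, 2) = 6·5/2 = 15

15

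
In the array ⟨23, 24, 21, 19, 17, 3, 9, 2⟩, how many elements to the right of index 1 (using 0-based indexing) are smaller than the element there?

The element at index 1 is 24.
Elements after it: 21, 19, 17, 3, 9, 2
Those smaller than 24: 21, 19, 17, 3, 9, 2

6 such elements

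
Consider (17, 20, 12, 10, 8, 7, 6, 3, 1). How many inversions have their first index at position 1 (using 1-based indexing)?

7 such elements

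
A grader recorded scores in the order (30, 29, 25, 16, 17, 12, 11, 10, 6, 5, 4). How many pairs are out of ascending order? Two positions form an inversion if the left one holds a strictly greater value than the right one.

There are 54 inversions.

Element-by-element contributions:
30: 10
29: 9
25: 8
16: 6
17: 6
12: 5
11: 4
10: 3
6: 2
5: 1
4: 0
Sum: 10 + 9 + 8 + 6 + 6 + 5 + 4 + 3 + 2 + 1 + 0 = 54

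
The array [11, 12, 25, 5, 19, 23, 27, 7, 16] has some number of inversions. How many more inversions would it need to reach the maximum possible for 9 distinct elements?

Maximum inversions for 9 distinct elements is C(9, 2) = 9·8/2 = 36.
Current inversions — for each element, count later smaller elements:
11: 2
12: 2
25: 5
5: 0
19: 2
23: 2
27: 2
7: 0
16: 0
Current total: 2 + 2 + 5 + 0 + 2 + 2 + 2 + 0 + 0 = 15
Shortfall: 36 − 15 = 21

21 inversions short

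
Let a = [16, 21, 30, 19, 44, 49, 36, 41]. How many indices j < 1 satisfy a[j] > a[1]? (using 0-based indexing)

The element at index 1 is 21.
Elements before it: 16
None of them are larger than 21.

0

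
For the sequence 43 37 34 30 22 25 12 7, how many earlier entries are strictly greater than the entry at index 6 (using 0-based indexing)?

The element at index 6 is 12.
Elements before it: 43, 37, 34, 30, 22, 25
Those larger than 12: 43, 37, 34, 30, 22, 25

6 such elements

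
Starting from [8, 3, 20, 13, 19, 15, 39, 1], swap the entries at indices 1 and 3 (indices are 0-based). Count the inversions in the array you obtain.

Positions 1 and 3 hold 3 and 13; after swapping, the array is [8, 13, 20, 3, 19, 15, 39, 1].
Element-by-element contributions:
8: 2
13: 2
20: 4
3: 1
19: 2
15: 1
39: 1
1: 0
Sum: 2 + 2 + 4 + 1 + 2 + 1 + 1 + 0 = 13

Inversions: 13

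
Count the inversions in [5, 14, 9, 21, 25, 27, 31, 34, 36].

1 inversion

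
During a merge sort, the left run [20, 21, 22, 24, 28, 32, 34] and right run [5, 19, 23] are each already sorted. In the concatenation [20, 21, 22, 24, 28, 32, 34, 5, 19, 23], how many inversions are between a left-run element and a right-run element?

There are 18 cross-inversions.

Take each right-half value and tally the left-half values above it:
r = 5: 20, 21, 22, 24, 28, 32, 34 → 7
r = 19: 20, 21, 22, 24, 28, 32, 34 → 7
r = 23: 24, 28, 32, 34 → 4
Cross-inversions: 7 + 7 + 4 = 18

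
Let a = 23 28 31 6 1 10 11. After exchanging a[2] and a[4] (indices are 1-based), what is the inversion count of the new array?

Positions 2 and 4 hold 28 and 6; after swapping, the array is [23, 6, 31, 28, 1, 10, 11].
Sweep left to right; for each value list the smaller values that follow it:
23 → 6, 1, 10, 11 → 4
6 → 1 → 1
31 → 28, 1, 10, 11 → 4
28 → 1, 10, 11 → 3
1 → none → 0
10 → none → 0
11 → none → 0
Sum: 4 + 1 + 4 + 3 + 0 + 0 + 0 = 12

There are 12 inversions.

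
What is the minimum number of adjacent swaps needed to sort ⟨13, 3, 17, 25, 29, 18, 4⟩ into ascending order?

The minimum number of adjacent swaps to sort an array equals its inversion count, since every such swap removes exactly one inversion.
Count inversions — for each element, later elements that are smaller:
13: 3, 4 → 2
3: none → 0
17: 4 → 1
25: 18, 4 → 2
29: 18, 4 → 2
18: 4 → 1
4: none → 0
Total inversions: 2 + 0 + 1 + 2 + 2 + 1 + 0 = 8

8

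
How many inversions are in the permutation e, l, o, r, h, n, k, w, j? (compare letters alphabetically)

Out-of-order pairs: 15

Sweep left to right; for each value list the smaller values that follow it:
e → none → 0
l → h, k, j → 3
o → h, n, k, j → 4
r → h, n, k, j → 4
h → none → 0
n → k, j → 2
k → j → 1
w → j → 1
j → none → 0
Sum: 0 + 3 + 4 + 4 + 0 + 2 + 1 + 1 + 0 = 15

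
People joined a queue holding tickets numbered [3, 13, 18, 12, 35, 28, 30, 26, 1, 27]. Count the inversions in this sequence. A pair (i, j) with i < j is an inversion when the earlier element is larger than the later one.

18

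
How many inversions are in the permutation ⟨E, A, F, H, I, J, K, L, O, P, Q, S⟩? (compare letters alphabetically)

1

Sweep left to right; for each value list the smaller values that follow it:
E → A → 1
A → none → 0
F → none → 0
H → none → 0
I → none → 0
J → none → 0
K → none → 0
L → none → 0
O → none → 0
P → none → 0
Q → none → 0
S → none → 0
Sum: 1 + 0 + 0 + 0 + 0 + 0 + 0 + 0 + 0 + 0 + 0 + 0 = 1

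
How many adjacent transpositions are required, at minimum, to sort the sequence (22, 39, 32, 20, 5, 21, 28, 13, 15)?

25

Minimum adjacent swaps = number of inversions (each swap of adjacent out-of-order elements removes one inversion and no swap can remove more).
Count inversions — for each element, later elements that are smaller:
22: 20, 5, 21, 13, 15 → 5
39: 32, 20, 5, 21, 28, 13, 15 → 7
32: 20, 5, 21, 28, 13, 15 → 6
20: 5, 13, 15 → 3
5: none → 0
21: 13, 15 → 2
28: 13, 15 → 2
13: none → 0
15: none → 0
Total inversions: 5 + 7 + 6 + 3 + 0 + 2 + 2 + 0 + 0 = 25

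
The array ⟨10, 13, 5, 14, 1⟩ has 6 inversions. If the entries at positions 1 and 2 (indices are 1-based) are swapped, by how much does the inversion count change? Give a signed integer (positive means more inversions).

Positions 1 and 2 hold 10 and 13; after swapping, the array is [13, 10, 5, 14, 1].
Element-by-element contributions:
13: 3
10: 2
5: 1
14: 1
1: 0
Sum: 3 + 2 + 1 + 1 + 0 = 7
Change: 7 − 6 = +1

+1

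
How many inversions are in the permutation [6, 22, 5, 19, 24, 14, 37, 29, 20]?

Sweep left to right; for each value list the smaller values that follow it:
6: 1
22: 4
5: 0
19: 1
24: 2
14: 0
37: 2
29: 1
20: 0
Sum: 1 + 4 + 0 + 1 + 2 + 0 + 2 + 1 + 0 = 11

11 inversions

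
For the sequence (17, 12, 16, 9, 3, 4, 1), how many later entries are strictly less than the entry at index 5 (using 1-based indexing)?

The element at index 5 is 3.
Elements after it: 4, 1
Those smaller than 3: 1

1 such element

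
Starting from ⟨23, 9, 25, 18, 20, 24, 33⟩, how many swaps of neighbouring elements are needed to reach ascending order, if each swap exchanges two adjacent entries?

6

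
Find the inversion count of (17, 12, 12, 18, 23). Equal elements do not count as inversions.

2

Sweep left to right; for each value list the smaller values that follow it:
17: 2
12: 0
12: 0
18: 0
23: 0
Sum: 2 + 0 + 0 + 0 + 0 = 2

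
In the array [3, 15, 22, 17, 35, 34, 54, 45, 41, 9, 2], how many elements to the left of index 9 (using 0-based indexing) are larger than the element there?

8 such elements

The element at index 9 is 9.
Elements before it: 3, 15, 22, 17, 35, 34, 54, 45, 41
Those larger than 9: 15, 22, 17, 35, 34, 54, 45, 41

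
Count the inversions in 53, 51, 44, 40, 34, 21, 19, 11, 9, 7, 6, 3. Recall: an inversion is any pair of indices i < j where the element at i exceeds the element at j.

66 inversions

Element-by-element contributions:
53 → 51, 44, 40, 34, 21, 19, 11, 9, 7, 6, 3 → 11
51 → 44, 40, 34, 21, 19, 11, 9, 7, 6, 3 → 10
44 → 40, 34, 21, 19, 11, 9, 7, 6, 3 → 9
40 → 34, 21, 19, 11, 9, 7, 6, 3 → 8
34 → 21, 19, 11, 9, 7, 6, 3 → 7
21 → 19, 11, 9, 7, 6, 3 → 6
19 → 11, 9, 7, 6, 3 → 5
11 → 9, 7, 6, 3 → 4
9 → 7, 6, 3 → 3
7 → 6, 3 → 2
6 → 3 → 1
3 → none → 0
Sum: 11 + 10 + 9 + 8 + 7 + 6 + 5 + 4 + 3 + 2 + 1 + 0 = 66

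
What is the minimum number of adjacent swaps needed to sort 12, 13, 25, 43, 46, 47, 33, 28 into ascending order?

7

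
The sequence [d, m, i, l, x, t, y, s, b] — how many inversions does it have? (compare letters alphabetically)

14

Element-by-element contributions:
d: 1
m: 3
i: 1
l: 1
x: 3
t: 2
y: 2
s: 1
b: 0
Sum: 1 + 3 + 1 + 1 + 3 + 2 + 2 + 1 + 0 = 14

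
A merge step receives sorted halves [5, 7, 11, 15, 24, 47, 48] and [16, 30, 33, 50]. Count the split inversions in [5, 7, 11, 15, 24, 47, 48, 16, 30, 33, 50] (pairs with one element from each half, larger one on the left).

Take each right-half value and tally the left-half values above it:
r = 16: 24, 47, 48 → 3
r = 30: 47, 48 → 2
r = 33: 47, 48 → 2
r = 50: none → 0
Cross-inversions: 3 + 2 + 2 + 0 = 7

7 split inversions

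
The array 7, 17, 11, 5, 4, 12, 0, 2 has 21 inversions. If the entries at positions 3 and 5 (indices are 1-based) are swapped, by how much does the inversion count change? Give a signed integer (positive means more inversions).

-3

Positions 3 and 5 hold 11 and 4; after swapping, the array is [7, 17, 4, 5, 11, 12, 0, 2].
For each element, count later entries that are smaller:
7: 4
17: 6
4: 2
5: 2
11: 2
12: 2
0: 0
2: 0
Sum: 4 + 6 + 2 + 2 + 2 + 2 + 0 + 0 = 18
Change: 18 − 21 = -3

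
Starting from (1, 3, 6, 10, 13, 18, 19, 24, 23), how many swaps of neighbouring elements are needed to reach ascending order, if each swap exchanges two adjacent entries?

1

The minimum number of adjacent swaps to sort an array equals its inversion count, since every such swap removes exactly one inversion.
Count inversions — for each element, later elements that are smaller:
1: none → 0
3: none → 0
6: none → 0
10: none → 0
13: none → 0
18: none → 0
19: none → 0
24: 23 → 1
23: none → 0
Total inversions: 0 + 0 + 0 + 0 + 0 + 0 + 0 + 1 + 0 = 1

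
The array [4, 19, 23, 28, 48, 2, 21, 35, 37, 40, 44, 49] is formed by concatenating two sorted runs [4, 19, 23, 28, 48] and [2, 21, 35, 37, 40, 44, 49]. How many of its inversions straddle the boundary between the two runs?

Count, for every r in R, how many entries of L exceed r:
r = 2: 4, 19, 23, 28, 48 → 5
r = 21: 23, 28, 48 → 3
r = 35: 48 → 1
r = 37: 48 → 1
r = 40: 48 → 1
r = 44: 48 → 1
r = 49: none → 0
Cross-inversions: 5 + 3 + 1 + 1 + 1 + 1 + 0 = 12

12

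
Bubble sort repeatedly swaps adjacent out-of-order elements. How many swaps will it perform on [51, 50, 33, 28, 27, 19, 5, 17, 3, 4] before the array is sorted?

43 adjacent swaps

Each adjacent swap fixes exactly one inversion, so the minimum swap count equals the number of inversions.
Count inversions — for each element, later elements that are smaller:
51: 50, 33, 28, 27, 19, 5, 17, 3, 4 → 9
50: 33, 28, 27, 19, 5, 17, 3, 4 → 8
33: 28, 27, 19, 5, 17, 3, 4 → 7
28: 27, 19, 5, 17, 3, 4 → 6
27: 19, 5, 17, 3, 4 → 5
19: 5, 17, 3, 4 → 4
5: 3, 4 → 2
17: 3, 4 → 2
3: none → 0
4: none → 0
Total inversions: 9 + 8 + 7 + 6 + 5 + 4 + 2 + 2 + 0 + 0 = 43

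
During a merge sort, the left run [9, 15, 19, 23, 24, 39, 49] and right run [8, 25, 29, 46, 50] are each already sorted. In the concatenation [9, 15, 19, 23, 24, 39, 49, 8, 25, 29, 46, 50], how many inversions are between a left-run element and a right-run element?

There are 12 split inversions.

Take each right-half value and tally the left-half values above it:
r = 8: 9, 15, 19, 23, 24, 39, 49 → 7
r = 25: 39, 49 → 2
r = 29: 39, 49 → 2
r = 46: 49 → 1
r = 50: none → 0
Cross-inversions: 7 + 2 + 2 + 1 + 0 = 12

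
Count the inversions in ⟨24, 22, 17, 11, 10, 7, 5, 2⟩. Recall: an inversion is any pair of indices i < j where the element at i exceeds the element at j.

28

Element-by-element contributions:
24 → 22, 17, 11, 10, 7, 5, 2 → 7
22 → 17, 11, 10, 7, 5, 2 → 6
17 → 11, 10, 7, 5, 2 → 5
11 → 10, 7, 5, 2 → 4
10 → 7, 5, 2 → 3
7 → 5, 2 → 2
5 → 2 → 1
2 → none → 0
Sum: 7 + 6 + 5 + 4 + 3 + 2 + 1 + 0 = 28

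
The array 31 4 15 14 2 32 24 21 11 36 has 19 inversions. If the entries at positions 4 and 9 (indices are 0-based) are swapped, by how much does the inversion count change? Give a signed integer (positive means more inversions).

Positions 4 and 9 hold 2 and 36; after swapping, the array is [31, 4, 15, 14, 36, 32, 24, 21, 11, 2].
Sweep left to right; for each value list the smaller values that follow it:
31 → 4, 15, 14, 24, 21, 11, 2 → 7
4 → 2 → 1
15 → 14, 11, 2 → 3
14 → 11, 2 → 2
36 → 32, 24, 21, 11, 2 → 5
32 → 24, 21, 11, 2 → 4
24 → 21, 11, 2 → 3
21 → 11, 2 → 2
11 → 2 → 1
2 → none → 0
Sum: 7 + 1 + 3 + 2 + 5 + 4 + 3 + 2 + 1 + 0 = 28
Change: 28 − 19 = +9

+9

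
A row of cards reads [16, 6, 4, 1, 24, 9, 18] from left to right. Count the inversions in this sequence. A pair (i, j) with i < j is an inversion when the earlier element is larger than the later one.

9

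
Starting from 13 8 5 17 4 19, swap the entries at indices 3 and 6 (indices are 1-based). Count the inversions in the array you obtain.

Positions 3 and 6 hold 5 and 19; after swapping, the array is [13, 8, 19, 17, 4, 5].
Element-by-element contributions:
13: 3
8: 2
19: 3
17: 2
4: 0
5: 0
Sum: 3 + 2 + 3 + 2 + 0 + 0 = 10

There are 10 inversions.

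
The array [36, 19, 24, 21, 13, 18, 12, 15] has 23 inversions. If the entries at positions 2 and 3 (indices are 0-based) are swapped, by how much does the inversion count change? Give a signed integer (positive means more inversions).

-1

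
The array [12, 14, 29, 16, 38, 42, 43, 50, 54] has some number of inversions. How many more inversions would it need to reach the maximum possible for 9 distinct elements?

35

Maximum inversions for 9 distinct elements is C(9, 2) = 9·8/2 = 36.
Current inversions — for each element, count later smaller elements:
12: 0
14: 0
29: 1
16: 0
38: 0
42: 0
43: 0
50: 0
54: 0
Current total: 0 + 0 + 1 + 0 + 0 + 0 + 0 + 0 + 0 = 1
Shortfall: 36 − 1 = 35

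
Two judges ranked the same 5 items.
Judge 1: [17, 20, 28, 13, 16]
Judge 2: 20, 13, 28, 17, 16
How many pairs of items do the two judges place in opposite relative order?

Assign each item its position (1..5) in the first ordering, then rewrite the second ordering as that position sequence:
positions: 17→1, 20→2, 28→3, 13→4, 16→5
second ordering as positions: [2, 4, 3, 1, 5]
Discordant pairs = inversions in this position sequence.
2: 1 → 1
4: 3, 1 → 2
3: 1 → 1
1: 0
5: 0
Total: 1 + 2 + 1 + 0 + 0 = 4

4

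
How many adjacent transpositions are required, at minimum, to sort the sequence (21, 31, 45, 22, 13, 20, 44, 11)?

The minimum number of adjacent swaps to sort an array equals its inversion count, since every such swap removes exactly one inversion.
Count inversions — for each element, later elements that are smaller:
21: 13, 20, 11 → 3
31: 22, 13, 20, 11 → 4
45: 22, 13, 20, 44, 11 → 5
22: 13, 20, 11 → 3
13: 11 → 1
20: 11 → 1
44: 11 → 1
11: none → 0
Total inversions: 3 + 4 + 5 + 3 + 1 + 1 + 1 + 0 = 18

18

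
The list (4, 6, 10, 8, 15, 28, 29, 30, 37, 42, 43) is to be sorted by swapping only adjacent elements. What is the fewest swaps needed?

1 adjacent swap

Each adjacent swap fixes exactly one inversion, so the minimum swap count equals the number of inversions.
Count inversions — for each element, later elements that are smaller:
4: none → 0
6: none → 0
10: 8 → 1
8: none → 0
15: none → 0
28: none → 0
29: none → 0
30: none → 0
37: none → 0
42: none → 0
43: none → 0
Total inversions: 0 + 0 + 1 + 0 + 0 + 0 + 0 + 0 + 0 + 0 + 0 = 1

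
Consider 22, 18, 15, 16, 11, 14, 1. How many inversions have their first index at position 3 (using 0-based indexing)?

3 such elements

The element at index 3 is 16.
Elements after it: 11, 14, 1
Those smaller than 16: 11, 14, 1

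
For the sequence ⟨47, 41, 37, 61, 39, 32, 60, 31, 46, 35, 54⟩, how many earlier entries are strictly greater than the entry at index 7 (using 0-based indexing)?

7

The element at index 7 is 31.
Elements before it: 47, 41, 37, 61, 39, 32, 60
Those larger than 31: 47, 41, 37, 61, 39, 32, 60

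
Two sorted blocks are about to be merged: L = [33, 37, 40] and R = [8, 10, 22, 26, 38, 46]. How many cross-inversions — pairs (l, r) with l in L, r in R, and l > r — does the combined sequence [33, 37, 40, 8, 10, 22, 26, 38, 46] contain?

13 split inversions

Count, for every r in R, how many entries of L exceed r:
r = 8: 33, 37, 40 → 3
r = 10: 33, 37, 40 → 3
r = 22: 33, 37, 40 → 3
r = 26: 33, 37, 40 → 3
r = 38: 40 → 1
r = 46: none → 0
Cross-inversions: 3 + 3 + 3 + 3 + 1 + 0 = 13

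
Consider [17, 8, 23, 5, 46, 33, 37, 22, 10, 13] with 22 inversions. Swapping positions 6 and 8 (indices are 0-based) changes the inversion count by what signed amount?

Positions 6 and 8 hold 37 and 10; after swapping, the array is [17, 8, 23, 5, 46, 33, 10, 22, 37, 13].
Element-by-element contributions:
17: 4
8: 1
23: 4
5: 0
46: 5
33: 3
10: 0
22: 1
37: 1
13: 0
Sum: 4 + 1 + 4 + 0 + 5 + 3 + 0 + 1 + 1 + 0 = 19
Change: 19 − 22 = -3

-3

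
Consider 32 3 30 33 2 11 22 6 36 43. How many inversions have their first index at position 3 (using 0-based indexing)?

4

The element at index 3 is 33.
Elements after it: 2, 11, 22, 6, 36, 43
Those smaller than 33: 2, 11, 22, 6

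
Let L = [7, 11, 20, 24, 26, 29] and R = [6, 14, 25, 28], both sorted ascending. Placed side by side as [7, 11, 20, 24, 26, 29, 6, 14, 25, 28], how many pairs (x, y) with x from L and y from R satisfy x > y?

13 split inversions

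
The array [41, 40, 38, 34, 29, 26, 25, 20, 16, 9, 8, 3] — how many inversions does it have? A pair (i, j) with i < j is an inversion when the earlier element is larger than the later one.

Sweep left to right; for each value list the smaller values that follow it:
41 → 40, 38, 34, 29, 26, 25, 20, 16, 9, 8, 3 → 11
40 → 38, 34, 29, 26, 25, 20, 16, 9, 8, 3 → 10
38 → 34, 29, 26, 25, 20, 16, 9, 8, 3 → 9
34 → 29, 26, 25, 20, 16, 9, 8, 3 → 8
29 → 26, 25, 20, 16, 9, 8, 3 → 7
26 → 25, 20, 16, 9, 8, 3 → 6
25 → 20, 16, 9, 8, 3 → 5
20 → 16, 9, 8, 3 → 4
16 → 9, 8, 3 → 3
9 → 8, 3 → 2
8 → 3 → 1
3 → none → 0
Sum: 11 + 10 + 9 + 8 + 7 + 6 + 5 + 4 + 3 + 2 + 1 + 0 = 66

66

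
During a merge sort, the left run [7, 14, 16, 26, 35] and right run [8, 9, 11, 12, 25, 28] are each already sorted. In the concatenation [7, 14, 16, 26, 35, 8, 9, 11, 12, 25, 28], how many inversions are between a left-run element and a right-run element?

Take each right-half value and tally the left-half values above it:
r = 8: 14, 16, 26, 35 → 4
r = 9: 14, 16, 26, 35 → 4
r = 11: 14, 16, 26, 35 → 4
r = 12: 14, 16, 26, 35 → 4
r = 25: 26, 35 → 2
r = 28: 35 → 1
Cross-inversions: 4 + 4 + 4 + 4 + 2 + 1 = 19

19 split inversions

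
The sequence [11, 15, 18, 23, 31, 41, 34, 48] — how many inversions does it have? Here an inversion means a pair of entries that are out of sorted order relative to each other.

Count, for each position, how many later elements it exceeds:
11 → none → 0
15 → none → 0
18 → none → 0
23 → none → 0
31 → none → 0
41 → 34 → 1
34 → none → 0
48 → none → 0
Sum: 0 + 0 + 0 + 0 + 0 + 1 + 0 + 0 = 1

1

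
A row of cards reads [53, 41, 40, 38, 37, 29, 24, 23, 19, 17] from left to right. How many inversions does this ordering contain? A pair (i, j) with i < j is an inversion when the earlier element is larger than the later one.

Count, for each position, how many later elements it exceeds:
53 → 41, 40, 38, 37, 29, 24, 23, 19, 17 → 9
41 → 40, 38, 37, 29, 24, 23, 19, 17 → 8
40 → 38, 37, 29, 24, 23, 19, 17 → 7
38 → 37, 29, 24, 23, 19, 17 → 6
37 → 29, 24, 23, 19, 17 → 5
29 → 24, 23, 19, 17 → 4
24 → 23, 19, 17 → 3
23 → 19, 17 → 2
19 → 17 → 1
17 → none → 0
Sum: 9 + 8 + 7 + 6 + 5 + 4 + 3 + 2 + 1 + 0 = 45

45 inversions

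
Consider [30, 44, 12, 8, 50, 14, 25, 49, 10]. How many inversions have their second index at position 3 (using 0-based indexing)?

The element at index 3 is 8.
Elements before it: 30, 44, 12
Those larger than 8: 30, 44, 12

3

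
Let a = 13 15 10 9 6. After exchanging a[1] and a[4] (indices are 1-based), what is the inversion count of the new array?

6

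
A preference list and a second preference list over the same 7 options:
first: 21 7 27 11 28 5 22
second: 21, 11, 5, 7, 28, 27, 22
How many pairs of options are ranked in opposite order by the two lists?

6 pairs

Assign each item its position (1..7) in the first ordering, then rewrite the second ordering as that position sequence:
positions: 21→1, 7→2, 27→3, 11→4, 28→5, 5→6, 22→7
second ordering as positions: [1, 4, 6, 2, 5, 3, 7]
Discordant pairs = inversions in this position sequence.
1: 0
4: 2, 3 → 2
6: 2, 5, 3 → 3
2: 0
5: 3 → 1
3: 0
7: 0
Total: 0 + 2 + 3 + 0 + 1 + 0 + 0 = 6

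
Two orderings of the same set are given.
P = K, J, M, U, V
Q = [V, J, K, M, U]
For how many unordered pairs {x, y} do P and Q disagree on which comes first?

Assign each item its position (1..5) in the first ordering, then rewrite the second ordering as that position sequence:
positions: K→1, J→2, M→3, U→4, V→5
second ordering as positions: [5, 2, 1, 3, 4]
Discordant pairs = inversions in this position sequence.
5: 2, 1, 3, 4 → 4
2: 1 → 1
1: 0
3: 0
4: 0
Total: 4 + 1 + 0 + 0 + 0 = 5

5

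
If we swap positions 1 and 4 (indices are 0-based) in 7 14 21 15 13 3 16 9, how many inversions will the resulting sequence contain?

14

Positions 1 and 4 hold 14 and 13; after swapping, the array is [7, 13, 21, 15, 14, 3, 16, 9].
Sweep left to right; for each value list the smaller values that follow it:
7 → 3 → 1
13 → 3, 9 → 2
21 → 15, 14, 3, 16, 9 → 5
15 → 14, 3, 9 → 3
14 → 3, 9 → 2
3 → none → 0
16 → 9 → 1
9 → none → 0
Sum: 1 + 2 + 5 + 3 + 2 + 0 + 1 + 0 = 14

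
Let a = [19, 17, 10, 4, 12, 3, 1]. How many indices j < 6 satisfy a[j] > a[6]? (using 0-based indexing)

The element at index 6 is 1.
Elements before it: 19, 17, 10, 4, 12, 3
Those larger than 1: 19, 17, 10, 4, 12, 3

6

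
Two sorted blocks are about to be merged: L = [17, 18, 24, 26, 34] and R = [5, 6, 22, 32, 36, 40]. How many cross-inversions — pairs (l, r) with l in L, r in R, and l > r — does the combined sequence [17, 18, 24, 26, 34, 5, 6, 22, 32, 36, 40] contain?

Count, for every r in R, how many entries of L exceed r:
r = 5: 17, 18, 24, 26, 34 → 5
r = 6: 17, 18, 24, 26, 34 → 5
r = 22: 24, 26, 34 → 3
r = 32: 34 → 1
r = 36: none → 0
r = 40: none → 0
Cross-inversions: 5 + 5 + 3 + 1 + 0 + 0 = 14

14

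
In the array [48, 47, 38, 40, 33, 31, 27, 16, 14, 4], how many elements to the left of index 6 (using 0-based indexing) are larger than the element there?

The element at index 6 is 27.
Elements before it: 48, 47, 38, 40, 33, 31
Those larger than 27: 48, 47, 38, 40, 33, 31

6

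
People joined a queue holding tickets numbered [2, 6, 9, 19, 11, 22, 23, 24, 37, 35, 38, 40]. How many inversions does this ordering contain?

2 inversions

Sweep left to right; for each value list the smaller values that follow it:
2: 0
6: 0
9: 0
19: 1
11: 0
22: 0
23: 0
24: 0
37: 1
35: 0
38: 0
40: 0
Sum: 0 + 0 + 0 + 1 + 0 + 0 + 0 + 0 + 1 + 0 + 0 + 0 = 2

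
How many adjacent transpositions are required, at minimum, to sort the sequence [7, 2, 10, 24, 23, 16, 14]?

Minimum adjacent swaps = number of inversions (each swap of adjacent out-of-order elements removes one inversion and no swap can remove more).
Count inversions — for each element, later elements that are smaller:
7: 2 → 1
2: none → 0
10: none → 0
24: 23, 16, 14 → 3
23: 16, 14 → 2
16: 14 → 1
14: none → 0
Total inversions: 1 + 0 + 0 + 3 + 2 + 1 + 0 = 7

Adjacent swaps: 7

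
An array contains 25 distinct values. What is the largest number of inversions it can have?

The maximum occurs when the array is in strictly decreasing order: every one of the C(25, 2) pairs is inverted.
C(25, 2) = 25·24/2 = 300

300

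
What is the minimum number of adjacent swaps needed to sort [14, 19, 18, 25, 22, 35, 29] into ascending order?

Minimum adjacent swaps = number of inversions (each swap of adjacent out-of-order elements removes one inversion and no swap can remove more).
Count inversions — for each element, later elements that are smaller:
14: none → 0
19: 18 → 1
18: none → 0
25: 22 → 1
22: none → 0
35: 29 → 1
29: none → 0
Total inversions: 0 + 1 + 0 + 1 + 0 + 1 + 0 = 3

3 adjacent swaps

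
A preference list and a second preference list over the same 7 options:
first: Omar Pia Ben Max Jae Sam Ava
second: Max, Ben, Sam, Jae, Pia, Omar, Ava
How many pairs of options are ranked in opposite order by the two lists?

11

Assign each item its position (1..7) in the first ordering, then rewrite the second ordering as that position sequence:
positions: Omar→1, Pia→2, Ben→3, Max→4, Jae→5, Sam→6, Ava→7
second ordering as positions: [4, 3, 6, 5, 2, 1, 7]
Discordant pairs = inversions in this position sequence.
4: 3, 2, 1 → 3
3: 2, 1 → 2
6: 5, 2, 1 → 3
5: 2, 1 → 2
2: 1 → 1
1: 0
7: 0
Total: 3 + 2 + 3 + 2 + 1 + 0 + 0 = 11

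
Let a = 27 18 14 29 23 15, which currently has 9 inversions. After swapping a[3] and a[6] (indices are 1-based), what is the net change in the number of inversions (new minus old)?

+1

Positions 3 and 6 hold 14 and 15; after swapping, the array is [27, 18, 15, 29, 23, 14].
Element-by-element contributions:
27: 4
18: 2
15: 1
29: 2
23: 1
14: 0
Sum: 4 + 2 + 1 + 2 + 1 + 0 = 10
Change: 10 − 9 = +1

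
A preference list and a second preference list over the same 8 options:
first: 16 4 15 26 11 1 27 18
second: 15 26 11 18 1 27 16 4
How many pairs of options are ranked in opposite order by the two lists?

Assign each item its position (1..8) in the first ordering, then rewrite the second ordering as that position sequence:
positions: 16→1, 4→2, 15→3, 26→4, 11→5, 1→6, 27→7, 18→8
second ordering as positions: [3, 4, 5, 8, 6, 7, 1, 2]
Discordant pairs = inversions in this position sequence.
3: 1, 2 → 2
4: 1, 2 → 2
5: 1, 2 → 2
8: 6, 7, 1, 2 → 4
6: 1, 2 → 2
7: 1, 2 → 2
1: 0
2: 0
Total: 2 + 2 + 2 + 4 + 2 + 2 + 0 + 0 = 14

14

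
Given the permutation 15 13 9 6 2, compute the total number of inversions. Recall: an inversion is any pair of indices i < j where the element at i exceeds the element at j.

10

Inversion pairs (indices are 0-based):
(0,1): 15 > 13
(0,2): 15 > 9
(0,3): 15 > 6
(0,4): 15 > 2
(1,2): 13 > 9
(1,3): 13 > 6
(1,4): 13 > 2
(2,3): 9 > 6
(2,4): 9 > 2
(3,4): 6 > 2
That's 10 pairs.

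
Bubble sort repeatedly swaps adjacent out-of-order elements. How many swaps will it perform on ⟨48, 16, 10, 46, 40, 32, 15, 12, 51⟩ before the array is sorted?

Each adjacent swap fixes exactly one inversion, so the minimum swap count equals the number of inversions.
Count inversions — for each element, later elements that are smaller:
48: 16, 10, 46, 40, 32, 15, 12 → 7
16: 10, 15, 12 → 3
10: none → 0
46: 40, 32, 15, 12 → 4
40: 32, 15, 12 → 3
32: 15, 12 → 2
15: 12 → 1
12: none → 0
51: none → 0
Total inversions: 7 + 3 + 0 + 4 + 3 + 2 + 1 + 0 + 0 = 20

20 swaps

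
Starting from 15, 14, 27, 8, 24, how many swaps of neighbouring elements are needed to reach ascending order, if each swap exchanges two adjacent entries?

5

The minimum number of adjacent swaps to sort an array equals its inversion count, since every such swap removes exactly one inversion.
Count inversions — for each element, later elements that are smaller:
15: 14, 8 → 2
14: 8 → 1
27: 8, 24 → 2
8: none → 0
24: none → 0
Total inversions: 2 + 1 + 2 + 0 + 0 = 5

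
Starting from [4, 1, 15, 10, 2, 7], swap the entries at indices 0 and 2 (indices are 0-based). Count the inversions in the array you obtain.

Positions 0 and 2 hold 4 and 15; after swapping, the array is [15, 1, 4, 10, 2, 7].
For each element, count later entries that are smaller:
15: 5
1: 0
4: 1
10: 2
2: 0
7: 0
Sum: 5 + 0 + 1 + 2 + 0 + 0 = 8

There are 8 inversions.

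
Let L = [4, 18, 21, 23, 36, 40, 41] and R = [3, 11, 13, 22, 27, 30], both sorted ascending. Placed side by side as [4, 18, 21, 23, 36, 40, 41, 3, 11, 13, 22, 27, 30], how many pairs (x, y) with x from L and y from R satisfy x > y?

For each element r of the right run, count left-run elements greater than r:
r = 3: 4, 18, 21, 23, 36, 40, 41 → 7
r = 11: 18, 21, 23, 36, 40, 41 → 6
r = 13: 18, 21, 23, 36, 40, 41 → 6
r = 22: 23, 36, 40, 41 → 4
r = 27: 36, 40, 41 → 3
r = 30: 36, 40, 41 → 3
Cross-inversions: 7 + 6 + 6 + 4 + 3 + 3 = 29

There are 29 split inversions.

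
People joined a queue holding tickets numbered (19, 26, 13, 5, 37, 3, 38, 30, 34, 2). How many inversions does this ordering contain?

Element-by-element contributions:
19 → 13, 5, 3, 2 → 4
26 → 13, 5, 3, 2 → 4
13 → 5, 3, 2 → 3
5 → 3, 2 → 2
37 → 3, 30, 34, 2 → 4
3 → 2 → 1
38 → 30, 34, 2 → 3
30 → 2 → 1
34 → 2 → 1
2 → none → 0
Sum: 4 + 4 + 3 + 2 + 4 + 1 + 3 + 1 + 1 + 0 = 23

23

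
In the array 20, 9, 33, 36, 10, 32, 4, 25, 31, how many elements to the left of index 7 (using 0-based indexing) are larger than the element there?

3

The element at index 7 is 25.
Elements before it: 20, 9, 33, 36, 10, 32, 4
Those larger than 25: 33, 36, 32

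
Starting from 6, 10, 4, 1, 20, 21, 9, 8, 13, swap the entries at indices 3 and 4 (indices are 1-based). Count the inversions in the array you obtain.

Positions 3 and 4 hold 4 and 1; after swapping, the array is [6, 10, 1, 4, 20, 21, 9, 8, 13].
For each element, count later entries that are smaller:
6: 2
10: 4
1: 0
4: 0
20: 3
21: 3
9: 1
8: 0
13: 0
Sum: 2 + 4 + 0 + 0 + 3 + 3 + 1 + 0 + 0 = 13

13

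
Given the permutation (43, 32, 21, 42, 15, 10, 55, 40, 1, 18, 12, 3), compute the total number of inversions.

For each element, count later entries that are smaller:
43: 10
32: 7
21: 6
42: 7
15: 4
10: 2
55: 5
40: 4
1: 0
18: 2
12: 1
3: 0
Sum: 10 + 7 + 6 + 7 + 4 + 2 + 5 + 4 + 0 + 2 + 1 + 0 = 48

48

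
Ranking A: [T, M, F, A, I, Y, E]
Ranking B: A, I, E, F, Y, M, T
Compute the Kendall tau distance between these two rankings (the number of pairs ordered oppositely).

15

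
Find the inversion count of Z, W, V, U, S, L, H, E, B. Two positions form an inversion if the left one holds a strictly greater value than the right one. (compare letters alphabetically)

36

Sweep left to right; for each value list the smaller values that follow it:
Z → W, V, U, S, L, H, E, B → 8
W → V, U, S, L, H, E, B → 7
V → U, S, L, H, E, B → 6
U → S, L, H, E, B → 5
S → L, H, E, B → 4
L → H, E, B → 3
H → E, B → 2
E → B → 1
B → none → 0
Sum: 8 + 7 + 6 + 5 + 4 + 3 + 2 + 1 + 0 = 36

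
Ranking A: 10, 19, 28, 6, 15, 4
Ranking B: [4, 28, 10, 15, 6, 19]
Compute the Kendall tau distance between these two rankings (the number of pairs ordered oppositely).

10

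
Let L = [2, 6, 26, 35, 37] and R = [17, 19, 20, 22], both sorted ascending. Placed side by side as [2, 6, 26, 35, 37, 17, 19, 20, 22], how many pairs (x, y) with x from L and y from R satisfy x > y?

Take each right-half value and tally the left-half values above it:
r = 17: 26, 35, 37 → 3
r = 19: 26, 35, 37 → 3
r = 20: 26, 35, 37 → 3
r = 22: 26, 35, 37 → 3
Cross-inversions: 3 + 3 + 3 + 3 = 12

12 cross-inversions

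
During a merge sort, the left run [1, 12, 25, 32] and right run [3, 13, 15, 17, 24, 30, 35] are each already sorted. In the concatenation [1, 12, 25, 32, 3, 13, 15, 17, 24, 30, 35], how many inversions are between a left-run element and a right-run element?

Take each right-half value and tally the left-half values above it:
r = 3: 12, 25, 32 → 3
r = 13: 25, 32 → 2
r = 15: 25, 32 → 2
r = 17: 25, 32 → 2
r = 24: 25, 32 → 2
r = 30: 32 → 1
r = 35: none → 0
Cross-inversions: 3 + 2 + 2 + 2 + 2 + 1 + 0 = 12

12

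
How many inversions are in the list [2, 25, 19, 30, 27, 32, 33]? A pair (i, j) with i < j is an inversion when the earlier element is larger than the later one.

2 inversions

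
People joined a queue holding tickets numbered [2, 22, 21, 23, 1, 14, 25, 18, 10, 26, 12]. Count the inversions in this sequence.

25 out-of-order pairs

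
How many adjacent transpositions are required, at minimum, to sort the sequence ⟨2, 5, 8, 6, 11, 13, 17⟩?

1 swap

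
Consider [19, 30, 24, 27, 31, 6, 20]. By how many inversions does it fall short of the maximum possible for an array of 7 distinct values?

10 inversions short

Maximum inversions for 7 distinct elements is C(7, 2) = 7·6/2 = 21.
Current inversions — for each element, count later smaller elements:
19: 1
30: 4
24: 2
27: 2
31: 2
6: 0
20: 0
Current total: 1 + 4 + 2 + 2 + 2 + 0 + 0 = 11
Shortfall: 21 − 11 = 10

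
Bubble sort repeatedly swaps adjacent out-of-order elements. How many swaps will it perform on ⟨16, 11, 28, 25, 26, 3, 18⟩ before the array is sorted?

Each adjacent swap fixes exactly one inversion, so the minimum swap count equals the number of inversions.
Count inversions — for each element, later elements that are smaller:
16: 11, 3 → 2
11: 3 → 1
28: 25, 26, 3, 18 → 4
25: 3, 18 → 2
26: 3, 18 → 2
3: none → 0
18: none → 0
Total inversions: 2 + 1 + 4 + 2 + 2 + 0 + 0 = 11

11 adjacent swaps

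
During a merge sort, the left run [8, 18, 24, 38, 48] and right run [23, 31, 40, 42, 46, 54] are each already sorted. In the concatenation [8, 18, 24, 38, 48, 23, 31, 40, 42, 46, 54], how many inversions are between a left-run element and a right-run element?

Count, for every r in R, how many entries of L exceed r:
r = 23: 24, 38, 48 → 3
r = 31: 38, 48 → 2
r = 40: 48 → 1
r = 42: 48 → 1
r = 46: 48 → 1
r = 54: none → 0
Cross-inversions: 3 + 2 + 1 + 1 + 1 + 0 = 8

8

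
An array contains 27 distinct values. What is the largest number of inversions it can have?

351

A reversed (strictly descending) arrangement makes every pair an inversion, giving C(27, 2) inversions.
C(27, 2) = 27·26/2 = 351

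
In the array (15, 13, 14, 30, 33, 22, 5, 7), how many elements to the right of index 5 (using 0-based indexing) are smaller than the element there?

The element at index 5 is 22.
Elements after it: 5, 7
Those smaller than 22: 5, 7

2 such elements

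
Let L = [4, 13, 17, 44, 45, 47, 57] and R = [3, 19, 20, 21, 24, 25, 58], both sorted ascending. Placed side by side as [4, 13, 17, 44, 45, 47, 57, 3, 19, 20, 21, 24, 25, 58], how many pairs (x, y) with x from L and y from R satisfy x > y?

27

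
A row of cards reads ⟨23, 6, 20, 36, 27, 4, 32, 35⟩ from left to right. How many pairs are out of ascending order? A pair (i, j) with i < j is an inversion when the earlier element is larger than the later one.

Count, for each position, how many later elements it exceeds:
23 → 6, 20, 4 → 3
6 → 4 → 1
20 → 4 → 1
36 → 27, 4, 32, 35 → 4
27 → 4 → 1
4 → none → 0
32 → none → 0
35 → none → 0
Sum: 3 + 1 + 1 + 4 + 1 + 0 + 0 + 0 = 10

10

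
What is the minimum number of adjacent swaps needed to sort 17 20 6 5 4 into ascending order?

Minimum adjacent swaps = number of inversions (each swap of adjacent out-of-order elements removes one inversion and no swap can remove more).
Count inversions — for each element, later elements that are smaller:
17: 6, 5, 4 → 3
20: 6, 5, 4 → 3
6: 5, 4 → 2
5: 4 → 1
4: none → 0
Total inversions: 3 + 3 + 2 + 1 + 0 = 9

9 adjacent swaps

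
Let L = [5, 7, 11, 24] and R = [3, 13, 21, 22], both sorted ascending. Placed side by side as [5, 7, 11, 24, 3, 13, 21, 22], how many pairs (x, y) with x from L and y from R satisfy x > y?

7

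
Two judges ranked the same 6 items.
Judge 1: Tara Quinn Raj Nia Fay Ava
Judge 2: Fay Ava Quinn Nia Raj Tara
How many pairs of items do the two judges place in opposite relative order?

12 discordant pairs

Assign each item its position (1..6) in the first ordering, then rewrite the second ordering as that position sequence:
positions: Tara→1, Quinn→2, Raj→3, Nia→4, Fay→5, Ava→6
second ordering as positions: [5, 6, 2, 4, 3, 1]
Discordant pairs = inversions in this position sequence.
5: 2, 4, 3, 1 → 4
6: 2, 4, 3, 1 → 4
2: 1 → 1
4: 3, 1 → 2
3: 1 → 1
1: 0
Total: 4 + 4 + 1 + 2 + 1 + 0 = 12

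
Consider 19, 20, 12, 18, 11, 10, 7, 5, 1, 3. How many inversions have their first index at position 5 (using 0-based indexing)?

The element at index 5 is 10.
Elements after it: 7, 5, 1, 3
Those smaller than 10: 7, 5, 1, 3

4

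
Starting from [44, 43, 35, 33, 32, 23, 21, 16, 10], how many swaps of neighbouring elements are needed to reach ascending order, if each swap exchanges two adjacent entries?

There are 36 adjacent swaps.

Minimum adjacent swaps = number of inversions (each swap of adjacent out-of-order elements removes one inversion and no swap can remove more).
Count inversions — for each element, later elements that are smaller:
44: 43, 35, 33, 32, 23, 21, 16, 10 → 8
43: 35, 33, 32, 23, 21, 16, 10 → 7
35: 33, 32, 23, 21, 16, 10 → 6
33: 32, 23, 21, 16, 10 → 5
32: 23, 21, 16, 10 → 4
23: 21, 16, 10 → 3
21: 16, 10 → 2
16: 10 → 1
10: none → 0
Total inversions: 8 + 7 + 6 + 5 + 4 + 3 + 2 + 1 + 0 = 36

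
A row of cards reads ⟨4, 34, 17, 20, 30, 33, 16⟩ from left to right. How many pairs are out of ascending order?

9

Sweep left to right; for each value list the smaller values that follow it:
4: 0
34: 5
17: 1
20: 1
30: 1
33: 1
16: 0
Sum: 0 + 5 + 1 + 1 + 1 + 1 + 0 = 9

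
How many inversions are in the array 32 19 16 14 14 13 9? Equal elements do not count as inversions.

20 inversions

Sweep left to right; for each value list the smaller values that follow it:
32 → 19, 16, 14, 14, 13, 9 → 6
19 → 16, 14, 14, 13, 9 → 5
16 → 14, 14, 13, 9 → 4
14 → 13, 9 → 2
14 → 13, 9 → 2
13 → 9 → 1
9 → none → 0
Sum: 6 + 5 + 4 + 2 + 2 + 1 + 0 = 20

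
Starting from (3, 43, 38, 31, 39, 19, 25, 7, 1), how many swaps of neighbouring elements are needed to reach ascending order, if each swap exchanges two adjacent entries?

Each adjacent swap fixes exactly one inversion, so the minimum swap count equals the number of inversions.
Count inversions — for each element, later elements that are smaller:
3: 1 → 1
43: 38, 31, 39, 19, 25, 7, 1 → 7
38: 31, 19, 25, 7, 1 → 5
31: 19, 25, 7, 1 → 4
39: 19, 25, 7, 1 → 4
19: 7, 1 → 2
25: 7, 1 → 2
7: 1 → 1
1: none → 0
Total inversions: 1 + 7 + 5 + 4 + 4 + 2 + 2 + 1 + 0 = 26

Swaps: 26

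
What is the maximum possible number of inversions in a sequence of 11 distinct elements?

The maximum occurs when the array is in strictly decreasing order: every one of the C(11, 2) pairs is inverted.
C(11, 2) = 11·10/2 = 55

55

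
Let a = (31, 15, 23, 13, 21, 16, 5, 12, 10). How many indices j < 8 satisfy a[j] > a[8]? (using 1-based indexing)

6

The element at index 8 is 12.
Elements before it: 31, 15, 23, 13, 21, 16, 5
Those larger than 12: 31, 15, 23, 13, 21, 16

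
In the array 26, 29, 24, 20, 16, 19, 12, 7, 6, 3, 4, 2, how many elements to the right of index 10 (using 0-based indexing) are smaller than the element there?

1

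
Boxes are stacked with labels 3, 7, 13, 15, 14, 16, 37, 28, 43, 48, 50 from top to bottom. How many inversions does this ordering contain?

2

Element-by-element contributions:
3: 0
7: 0
13: 0
15: 1
14: 0
16: 0
37: 1
28: 0
43: 0
48: 0
50: 0
Sum: 0 + 0 + 0 + 1 + 0 + 0 + 1 + 0 + 0 + 0 + 0 = 2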